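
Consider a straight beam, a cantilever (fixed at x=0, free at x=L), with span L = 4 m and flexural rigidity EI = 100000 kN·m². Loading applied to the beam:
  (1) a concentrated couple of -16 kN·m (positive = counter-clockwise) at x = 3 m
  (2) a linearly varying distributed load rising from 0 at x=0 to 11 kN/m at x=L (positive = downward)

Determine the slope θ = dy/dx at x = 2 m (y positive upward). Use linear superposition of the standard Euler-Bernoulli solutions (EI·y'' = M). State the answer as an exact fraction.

θ(2) = -643/600000 rad

Load 1 — applied couple M₀=-16 kN·m at a=3 m (b=L-a=1):
  θ_1 = M₀x/EI  [x≤a] = (-16)·2/100000 = -1/3125 rad
Load 2 — triangular load w₀=11 kN/m (0→w₀ over full span):
  θ_2 = (w₀Lx²/4-w₀L²x/3-w₀x⁴/(24L))/EI = (11·4·2²/4-11·4²·2/3-11·2⁴/(24·4))/100000 = -451/600000 rad
Superposition: θ = Σ θ_i = -643/600000 rad ≈ -0.001072 rad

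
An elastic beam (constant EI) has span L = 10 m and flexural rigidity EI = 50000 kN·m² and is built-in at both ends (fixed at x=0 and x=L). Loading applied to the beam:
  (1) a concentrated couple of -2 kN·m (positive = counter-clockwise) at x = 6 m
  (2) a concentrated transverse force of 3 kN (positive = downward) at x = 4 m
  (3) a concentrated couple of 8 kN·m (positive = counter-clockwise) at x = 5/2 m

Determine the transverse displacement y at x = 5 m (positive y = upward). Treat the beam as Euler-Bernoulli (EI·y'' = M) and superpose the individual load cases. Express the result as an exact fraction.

Load 1 — applied couple M₀=-2 kN·m at a=6 m (b=L-a=4):
  y_1 = (R_Ax³/6 - M_Ax²/2)/EI  [x≤a] with R_A=-36/125, M_A=-16/25 = ((-36/125)·5³/6 - (-16/25)·5²/2)/50000 = 1/25000 m
Load 2 — point force P=3 kN at a=4 m (b=L-a=6):
  y_2 = -Pa²(L-x)²(3bL-(3b+a)(L-x))/(6L³EI)  [x>a] = -3·4²·(10-5)²·(3·6·10-(3·6+4)·(10-5))/(6·10³·50000) = -7/25000 m
Load 3 — applied couple M₀=8 kN·m at a=5/2 m (b=L-a=15/2):
  y_3 = (R_Ax³/6 - M_Ax²/2 - M₀(x-a)²/2)/EI  [x>a] with R_A=9/10, M_A=-3/2 = ((9/10)·5³/6 - (-3/2)·5²/2 - 8·(5-(5/2))²/2)/50000 = 1/4000 m
Superposition: y = Σ y_i = 1/100000 m ≈ 0.000010 m

y(5) = 1/100000 m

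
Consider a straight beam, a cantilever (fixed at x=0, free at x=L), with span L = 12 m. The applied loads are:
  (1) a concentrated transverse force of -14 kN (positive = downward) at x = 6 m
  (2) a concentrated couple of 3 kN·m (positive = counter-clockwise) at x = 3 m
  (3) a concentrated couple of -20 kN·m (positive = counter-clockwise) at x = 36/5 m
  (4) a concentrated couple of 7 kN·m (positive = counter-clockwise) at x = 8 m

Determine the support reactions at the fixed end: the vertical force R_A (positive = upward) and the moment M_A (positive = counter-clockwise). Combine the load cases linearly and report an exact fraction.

R_A = -14 kN, M_A = -74 kN·m

Load 1 — point force P=-14 kN at a=6 m (b=L-a=6):
  R_A = P = (-14) = -14 kN
  M_A = Pa = (-14)·6 = -84 kN·m
Load 2 — applied couple M₀=3 kN·m at a=3 m (b=L-a=9):
  R_A = 0 kN
  M_A = -M₀ = -3 kN·m
Load 3 — applied couple M₀=-20 kN·m at a=36/5 m (b=L-a=24/5):
  R_A = 0 kN
  M_A = -M₀ = -(-20) = 20 kN·m
Load 4 — applied couple M₀=7 kN·m at a=8 m (b=L-a=4):
  R_A = 0 kN
  M_A = -M₀ = -7 kN·m
Superposition: R_A = -14 kN, M_A = -74 kN·m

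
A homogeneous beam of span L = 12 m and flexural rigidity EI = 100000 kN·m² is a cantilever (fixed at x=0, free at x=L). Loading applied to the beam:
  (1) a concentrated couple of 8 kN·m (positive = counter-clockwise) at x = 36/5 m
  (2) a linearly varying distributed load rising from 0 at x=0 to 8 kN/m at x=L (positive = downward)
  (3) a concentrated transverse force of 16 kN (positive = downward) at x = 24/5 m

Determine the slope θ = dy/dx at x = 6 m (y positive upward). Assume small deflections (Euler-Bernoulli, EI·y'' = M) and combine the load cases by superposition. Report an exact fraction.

θ(6) = -10077/625000 rad

Load 1 — applied couple M₀=8 kN·m at a=36/5 m (b=L-a=24/5):
  θ_1 = M₀x/EI  [x≤a] = 8·6/100000 = 3/6250 rad
Load 2 — triangular load w₀=8 kN/m (0→w₀ over full span):
  θ_2 = (w₀Lx²/4-w₀L²x/3-w₀x⁴/(24L))/EI = (8·12·6²/4-8·12²·6/3-8·6⁴/(24·12))/100000 = -369/25000 rad
Load 3 — point force P=16 kN at a=24/5 m (b=L-a=36/5):
  θ_3 = -Pa²/(2EI)  [x>a] = -16·(24/5)²/(2·100000) = -144/78125 rad
Superposition: θ = Σ θ_i = -10077/625000 rad ≈ -0.016123 rad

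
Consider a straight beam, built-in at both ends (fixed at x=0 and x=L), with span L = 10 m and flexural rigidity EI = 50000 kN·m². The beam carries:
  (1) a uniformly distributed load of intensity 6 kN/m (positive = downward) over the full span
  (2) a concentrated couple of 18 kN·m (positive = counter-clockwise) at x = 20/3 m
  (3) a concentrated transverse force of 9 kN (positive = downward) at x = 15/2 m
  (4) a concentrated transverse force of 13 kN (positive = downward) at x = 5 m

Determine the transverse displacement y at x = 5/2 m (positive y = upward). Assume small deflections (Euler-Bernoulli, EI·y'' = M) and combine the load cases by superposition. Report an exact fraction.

y(5/2) = -8833/3072000 m

Load 1 — uniform load w=6 kN/m over full span:
  y_1 = -wx²(L-x)²/(24EI) = -6·(5/2)²·(10-(5/2))²/(24·50000) = -9/5120 m
Load 2 — applied couple M₀=18 kN·m at a=20/3 m (b=L-a=10/3):
  y_2 = (R_Ax³/6 - M_Ax²/2)/EI  [x≤a] with R_A=12/5, M_A=6 = ((12/5)·(5/2)³/6 - 6·(5/2)²/2)/50000 = -1/4000 m
Load 3 — point force P=9 kN at a=15/2 m (b=L-a=5/2):
  y_3 = -Pb²x²(3aL-(3a+b)x)/(6L³EI)  [x≤a] = -9·(5/2)²·(5/2)²·(3·(15/2)·10-(3·(15/2)+(5/2))·(5/2))/(6·10³·50000) = -39/204800 m
Load 4 — point force P=13 kN at a=5 m (b=L-a=5):
  y_4 = -Pb²x²(3aL-(3a+b)x)/(6L³EI)  [x≤a] = -13·5²·(5/2)²·(3·5·10-(3·5+5)·(5/2))/(6·10³·50000) = -13/19200 m
Superposition: y = Σ y_i = -8833/3072000 m ≈ -0.002875 m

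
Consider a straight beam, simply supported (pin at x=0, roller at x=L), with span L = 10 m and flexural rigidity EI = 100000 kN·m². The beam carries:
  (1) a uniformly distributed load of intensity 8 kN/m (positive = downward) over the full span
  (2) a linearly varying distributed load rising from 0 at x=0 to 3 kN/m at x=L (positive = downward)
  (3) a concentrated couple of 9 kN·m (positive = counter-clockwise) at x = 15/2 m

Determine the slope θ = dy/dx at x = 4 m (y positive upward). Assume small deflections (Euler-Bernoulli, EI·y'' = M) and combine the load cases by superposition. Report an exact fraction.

Load 1 — uniform load w=8 kN/m over full span:
  θ_1 = -w(L³-6Lx²+4x³)/(24EI) = -8·(10³-6·10·4²+4·4³)/(24·100000) = -37/37500 rad
Load 2 — triangular load w₀=3 kN/m (0→w₀ over full span):
  θ_2 = -w₀(7L⁴-30L²x²+15x⁴)/(360LEI) = -3·(7·10⁴-30·10²·4²+15·4⁴)/(360·10·100000) = -323/1500000 rad
Load 3 — applied couple M₀=9 kN·m at a=15/2 m (b=L-a=5/2):
  θ_3 = (M₀x²/(2L)+C₁)/EI  [x≤a] with C₁=M₀(3b²-L²)/(6L)=-195/16 = (9·4²/(2·10)+(-195/16))/100000 = -399/8000000 rad
Superposition: θ = Σ θ_i = -2003/1600000 rad ≈ -0.001252 rad

θ(4) = -2003/1600000 rad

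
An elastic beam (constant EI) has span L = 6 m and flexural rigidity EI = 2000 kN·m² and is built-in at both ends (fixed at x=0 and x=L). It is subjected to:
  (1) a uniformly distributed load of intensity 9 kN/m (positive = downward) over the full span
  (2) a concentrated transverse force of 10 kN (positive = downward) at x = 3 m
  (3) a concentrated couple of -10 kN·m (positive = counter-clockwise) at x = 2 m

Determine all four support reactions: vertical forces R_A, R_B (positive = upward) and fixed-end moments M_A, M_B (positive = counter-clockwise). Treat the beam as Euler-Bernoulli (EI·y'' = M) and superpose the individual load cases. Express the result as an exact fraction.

Load 1 — uniform load w=9 kN/m over full span:
  R_A = wL/2 = 9·6/2 = 27 kN
  M_A = wL²/12 = 9·6²/12 = 27 kN·m
  R_B = wL/2 = 9·6/2 = 27 kN
  M_B = -wL²/12 = -9·6²/12 = -27 kN·m
Load 2 — point force P=10 kN at a=3 m (b=L-a=3):
  R_A = Pb²(3a+b)/L³ = 10·3²·(3·3+3)/6³ = 5 kN
  M_A = Pab²/L² = 10·3·3²/6² = 15/2 kN·m
  R_B = Pa²(a+3b)/L³ = 10·3²·(3+3·3)/6³ = 5 kN
  M_B = -Pa²b/L² = -10·3²·3/6² = -15/2 kN·m
Load 3 — applied couple M₀=-10 kN·m at a=2 m (b=L-a=4):
  R_A = 6M₀ab/L³ = 6·(-10)·2·4/6³ = -20/9 kN
  M_A = M₀b(2a-b)/L² = (-10)·4·(2·2-4)/6² = 0 kN·m
  R_B = -6M₀ab/L³ = -6·(-10)·2·4/6³ = 20/9 kN
  M_B = M₀a(2b-a)/L² = (-10)·2·(2·4-2)/6² = -10/3 kN·m
Superposition: R_A = 268/9 kN, M_A = 69/2 kN·m, R_B = 308/9 kN, M_B = -227/6 kN·m

R_A = 268/9 kN, M_A = 69/2 kN·m, R_B = 308/9 kN, M_B = -227/6 kN·m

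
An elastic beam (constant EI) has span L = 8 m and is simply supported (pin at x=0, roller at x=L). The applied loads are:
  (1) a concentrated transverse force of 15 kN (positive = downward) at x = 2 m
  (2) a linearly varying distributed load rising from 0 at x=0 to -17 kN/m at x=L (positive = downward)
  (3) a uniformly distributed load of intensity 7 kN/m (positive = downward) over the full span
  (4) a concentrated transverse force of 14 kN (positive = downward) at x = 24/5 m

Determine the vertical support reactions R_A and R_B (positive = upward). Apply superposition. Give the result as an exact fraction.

R_A = 1331/60 kN, R_B = -311/60 kN

Load 1 — point force P=15 kN at a=2 m (b=L-a=6):
  R_A = Pb/L = 15·6/8 = 45/4 kN
  R_B = Pa/L = 15·2/8 = 15/4 kN
Load 2 — triangular load w₀=-17 kN/m (0→w₀ over full span):
  R_A = w₀L/6 = (-17)·8/6 = -68/3 kN
  R_B = w₀L/3 = (-17)·8/3 = -136/3 kN
Load 3 — uniform load w=7 kN/m over full span:
  R_A = wL/2 = 7·8/2 = 28 kN
  R_B = wL/2 = 7·8/2 = 28 kN
Load 4 — point force P=14 kN at a=24/5 m (b=L-a=16/5):
  R_A = Pb/L = 14·(16/5)/8 = 28/5 kN
  R_B = Pa/L = 14·(24/5)/8 = 42/5 kN
Superposition: R_A = 1331/60 kN, R_B = -311/60 kN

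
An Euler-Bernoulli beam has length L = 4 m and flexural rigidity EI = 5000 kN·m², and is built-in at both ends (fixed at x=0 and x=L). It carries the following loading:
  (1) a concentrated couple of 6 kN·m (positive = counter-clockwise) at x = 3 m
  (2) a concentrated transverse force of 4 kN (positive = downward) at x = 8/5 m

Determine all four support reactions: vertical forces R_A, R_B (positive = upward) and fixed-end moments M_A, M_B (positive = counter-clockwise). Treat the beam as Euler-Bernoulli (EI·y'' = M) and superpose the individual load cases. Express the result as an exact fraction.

Load 1 — applied couple M₀=6 kN·m at a=3 m (b=L-a=1):
  R_A = 6M₀ab/L³ = 6·6·3·1/4³ = 27/16 kN
  M_A = M₀b(2a-b)/L² = 6·1·(2·3-1)/4² = 15/8 kN·m
  R_B = -6M₀ab/L³ = -6·6·3·1/4³ = -27/16 kN
  M_B = M₀a(2b-a)/L² = 6·3·(2·1-3)/4² = -9/8 kN·m
Load 2 — point force P=4 kN at a=8/5 m (b=L-a=12/5):
  R_A = Pb²(3a+b)/L³ = 4·(12/5)²·(3·(8/5)+(12/5))/4³ = 324/125 kN
  M_A = Pab²/L² = 4·(8/5)·(12/5)²/4² = 288/125 kN·m
  R_B = Pa²(a+3b)/L³ = 4·(8/5)²·((8/5)+3·(12/5))/4³ = 176/125 kN
  M_B = -Pa²b/L² = -4·(8/5)²·(12/5)/4² = -192/125 kN·m
Superposition: R_A = 8559/2000 kN, M_A = 4179/1000 kN·m, R_B = -559/2000 kN, M_B = -2661/1000 kN·m

R_A = 8559/2000 kN, M_A = 4179/1000 kN·m, R_B = -559/2000 kN, M_B = -2661/1000 kN·m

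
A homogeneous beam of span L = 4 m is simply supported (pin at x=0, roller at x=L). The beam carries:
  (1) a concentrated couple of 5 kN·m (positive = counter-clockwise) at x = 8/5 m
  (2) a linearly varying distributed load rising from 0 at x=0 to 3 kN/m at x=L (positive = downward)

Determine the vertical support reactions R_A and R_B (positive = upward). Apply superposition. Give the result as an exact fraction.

R_A = 13/4 kN, R_B = 11/4 kN

Load 1 — applied couple M₀=5 kN·m at a=8/5 m (b=L-a=12/5):
  R_A = M₀/L = 5/4 kN
  R_B = -M₀/L = -5/4 kN
Load 2 — triangular load w₀=3 kN/m (0→w₀ over full span):
  R_A = w₀L/6 = 3·4/6 = 2 kN
  R_B = w₀L/3 = 3·4/3 = 4 kN
Superposition: R_A = 13/4 kN, R_B = 11/4 kN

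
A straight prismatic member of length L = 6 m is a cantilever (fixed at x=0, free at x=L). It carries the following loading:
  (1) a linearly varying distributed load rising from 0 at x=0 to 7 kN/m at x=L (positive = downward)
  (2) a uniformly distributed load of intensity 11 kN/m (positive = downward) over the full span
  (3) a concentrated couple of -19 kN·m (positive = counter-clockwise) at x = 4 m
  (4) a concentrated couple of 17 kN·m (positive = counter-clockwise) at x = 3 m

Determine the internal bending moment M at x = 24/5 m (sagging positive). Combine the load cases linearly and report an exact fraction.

Load 1 — triangular load w₀=7 kN/m (0→w₀ over full span):
  M_1 = w₀Lx/2 - w₀L²/3 - w₀x³/(6L) = 7·6·(24/5)/2 - 7·6²/3 - 7·(24/5)³/(6·6) = -588/125 kN·m
Load 2 — uniform load w=11 kN/m over full span:
  M_2 = -w(L-x)²/2 = -11·(6-(24/5))²/2 = -198/25 kN·m
Load 3 — applied couple M₀=-19 kN·m at a=4 m (b=L-a=2):
  M_3 = 0  [x>a] = 0 kN·m
Load 4 — applied couple M₀=17 kN·m at a=3 m (b=L-a=3):
  M_4 = 0  [x>a] = 0 kN·m
Superposition: M = Σ M_i = -1578/125 kN·m ≈ -12.624000 kN·m

M(24/5) = -1578/125 kN·m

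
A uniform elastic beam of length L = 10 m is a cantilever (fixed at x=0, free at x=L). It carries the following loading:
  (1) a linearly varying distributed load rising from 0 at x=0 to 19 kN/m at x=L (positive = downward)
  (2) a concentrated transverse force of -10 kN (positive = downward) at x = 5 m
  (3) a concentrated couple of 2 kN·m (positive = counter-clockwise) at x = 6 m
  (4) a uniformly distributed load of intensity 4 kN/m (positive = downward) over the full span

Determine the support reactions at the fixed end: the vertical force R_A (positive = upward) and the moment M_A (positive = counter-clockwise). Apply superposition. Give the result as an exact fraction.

Load 1 — triangular load w₀=19 kN/m (0→w₀ over full span):
  R_A = w₀L/2 = 19·10/2 = 95 kN
  M_A = w₀L²/3 = 19·10²/3 = 1900/3 kN·m
Load 2 — point force P=-10 kN at a=5 m (b=L-a=5):
  R_A = P = (-10) = -10 kN
  M_A = Pa = (-10)·5 = -50 kN·m
Load 3 — applied couple M₀=2 kN·m at a=6 m (b=L-a=4):
  R_A = 0 kN
  M_A = -M₀ = -2 kN·m
Load 4 — uniform load w=4 kN/m over full span:
  R_A = wL = 4·10 = 40 kN
  M_A = wL²/2 = 4·10²/2 = 200 kN·m
Superposition: R_A = 125 kN, M_A = 2344/3 kN·m

R_A = 125 kN, M_A = 2344/3 kN·m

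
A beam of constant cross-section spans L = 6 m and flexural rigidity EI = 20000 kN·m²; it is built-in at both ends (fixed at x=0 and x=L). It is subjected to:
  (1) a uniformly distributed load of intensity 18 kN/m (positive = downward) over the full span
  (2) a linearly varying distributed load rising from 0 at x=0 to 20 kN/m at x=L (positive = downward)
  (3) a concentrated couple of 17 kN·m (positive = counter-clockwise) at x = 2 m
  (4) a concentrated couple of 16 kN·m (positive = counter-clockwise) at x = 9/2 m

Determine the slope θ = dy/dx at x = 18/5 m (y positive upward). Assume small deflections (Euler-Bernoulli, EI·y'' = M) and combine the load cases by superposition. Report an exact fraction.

Load 1 — uniform load w=18 kN/m over full span:
  θ_1 = -wx(L-x)(L-2x)/(12EI) = -18·(18/5)·(6-(18/5))·(6-2·(18/5))/(12·20000) = 243/312500 rad
Load 2 — triangular load w₀=20 kN/m (0→w₀ over full span):
  θ_2 = -w₀(2x(L-x)(L-2x)(x+2L)+x²(L-x)²)/(120LEI) = -20·(2·(18/5)·(6-(18/5))·(6-2·(18/5))·((18/5)+2·6)+(18/5)²·(6-(18/5))²)/(120·6·20000) = 27/78125 rad
Load 3 — applied couple M₀=17 kN·m at a=2 m (b=L-a=4):
  θ_3 = (R_Ax²/2 - M_Ax - M₀(x-a))/EI  [x>a] with R_A=34/9, M_A=0 = ((34/9)·(18/5)²/2 - 0·(18/5) - 17·((18/5)-2))/20000 = -17/125000 rad
Load 4 — applied couple M₀=16 kN·m at a=9/2 m (b=L-a=3/2):
  θ_4 = (R_Ax²/2 - M_Ax)/EI  [x≤a] with R_A=3, M_A=5 = (3·(18/5)²/2 - 5·(18/5))/20000 = 9/125000 rad
Superposition: θ = Σ θ_i = 331/312500 rad ≈ 0.001059 rad

θ(18/5) = 331/312500 rad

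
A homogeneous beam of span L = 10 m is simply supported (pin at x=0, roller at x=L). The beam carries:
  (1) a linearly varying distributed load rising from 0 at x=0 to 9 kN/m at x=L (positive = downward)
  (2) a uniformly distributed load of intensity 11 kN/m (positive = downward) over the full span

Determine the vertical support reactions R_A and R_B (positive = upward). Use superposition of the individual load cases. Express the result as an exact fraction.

Load 1 — triangular load w₀=9 kN/m (0→w₀ over full span):
  R_A = w₀L/6 = 9·10/6 = 15 kN
  R_B = w₀L/3 = 9·10/3 = 30 kN
Load 2 — uniform load w=11 kN/m over full span:
  R_A = wL/2 = 11·10/2 = 55 kN
  R_B = wL/2 = 11·10/2 = 55 kN
Superposition: R_A = 70 kN, R_B = 85 kN

R_A = 70 kN, R_B = 85 kN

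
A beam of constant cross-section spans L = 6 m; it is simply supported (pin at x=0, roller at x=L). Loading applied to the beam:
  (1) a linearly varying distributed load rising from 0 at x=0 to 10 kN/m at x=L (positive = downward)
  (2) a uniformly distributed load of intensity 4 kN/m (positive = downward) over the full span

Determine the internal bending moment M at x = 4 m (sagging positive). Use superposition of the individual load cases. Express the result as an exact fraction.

M(4) = 344/9 kN·m

Load 1 — triangular load w₀=10 kN/m (0→w₀ over full span):
  M_1 = w₀Lx/6 - w₀x³/(6L) = 10·6·4/6 - 10·4³/(6·6) = 200/9 kN·m
Load 2 — uniform load w=4 kN/m over full span:
  M_2 = wx(L-x)/2 = 4·4·(6-4)/2 = 16 kN·m
Superposition: M = Σ M_i = 344/9 kN·m ≈ 38.222222 kN·m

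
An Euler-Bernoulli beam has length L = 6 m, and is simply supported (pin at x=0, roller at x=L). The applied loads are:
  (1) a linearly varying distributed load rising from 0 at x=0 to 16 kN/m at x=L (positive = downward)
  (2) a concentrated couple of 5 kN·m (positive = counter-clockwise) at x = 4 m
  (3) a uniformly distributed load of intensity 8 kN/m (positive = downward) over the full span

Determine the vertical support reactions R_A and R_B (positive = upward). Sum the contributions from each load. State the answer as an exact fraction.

R_A = 245/6 kN, R_B = 331/6 kN

Load 1 — triangular load w₀=16 kN/m (0→w₀ over full span):
  R_A = w₀L/6 = 16·6/6 = 16 kN
  R_B = w₀L/3 = 16·6/3 = 32 kN
Load 2 — applied couple M₀=5 kN·m at a=4 m (b=L-a=2):
  R_A = M₀/L = 5/6 kN
  R_B = -M₀/L = -5/6 kN
Load 3 — uniform load w=8 kN/m over full span:
  R_A = wL/2 = 8·6/2 = 24 kN
  R_B = wL/2 = 8·6/2 = 24 kN
Superposition: R_A = 245/6 kN, R_B = 331/6 kN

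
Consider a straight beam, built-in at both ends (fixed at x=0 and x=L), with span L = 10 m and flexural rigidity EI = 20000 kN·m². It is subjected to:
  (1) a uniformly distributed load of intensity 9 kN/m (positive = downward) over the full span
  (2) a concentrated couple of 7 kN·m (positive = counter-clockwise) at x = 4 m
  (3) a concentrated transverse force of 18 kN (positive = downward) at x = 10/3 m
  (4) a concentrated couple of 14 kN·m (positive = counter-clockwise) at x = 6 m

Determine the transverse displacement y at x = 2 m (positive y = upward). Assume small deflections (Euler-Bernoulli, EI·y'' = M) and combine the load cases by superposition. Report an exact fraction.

Load 1 — uniform load w=9 kN/m over full span:
  y_1 = -wx²(L-x)²/(24EI) = -9·2²·(10-2)²/(24·20000) = -3/625 m
Load 2 — applied couple M₀=7 kN·m at a=4 m (b=L-a=6):
  y_2 = (R_Ax³/6 - M_Ax²/2)/EI  [x≤a] with R_A=126/125, M_A=21/25 = ((126/125)·2³/6 - (21/25)·2²/2)/20000 = -21/1250000 m
Load 3 — point force P=18 kN at a=10/3 m (b=L-a=20/3):
  y_3 = -Pb²x²(3aL-(3a+b)x)/(6L³EI)  [x≤a] = -18·(20/3)²·2²·(3·(10/3)·10-(3·(10/3)+(20/3))·2)/(6·10³·20000) = -2/1125 m
Load 4 — applied couple M₀=14 kN·m at a=6 m (b=L-a=4):
  y_4 = (R_Ax³/6 - M_Ax²/2)/EI  [x≤a] with R_A=252/125, M_A=112/25 = ((252/125)·2³/6 - (112/25)·2²/2)/20000 = -49/156250 m
Superposition: y = Σ y_i = -77717/11250000 m ≈ -0.006908 m

y(2) = -77717/11250000 m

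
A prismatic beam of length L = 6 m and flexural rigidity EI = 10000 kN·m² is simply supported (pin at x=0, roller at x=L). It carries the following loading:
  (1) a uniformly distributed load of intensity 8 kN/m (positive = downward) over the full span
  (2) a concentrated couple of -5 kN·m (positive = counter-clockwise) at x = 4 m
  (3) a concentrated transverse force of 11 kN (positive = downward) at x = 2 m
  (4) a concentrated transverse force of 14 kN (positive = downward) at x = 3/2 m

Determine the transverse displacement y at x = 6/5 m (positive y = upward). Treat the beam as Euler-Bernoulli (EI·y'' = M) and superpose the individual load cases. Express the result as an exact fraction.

y(6/5) = -2005373/150000000 m

Load 1 — uniform load w=8 kN/m over full span:
  y_1 = -wx(L³-2Lx²+x³)/(24EI) = -8·(6/5)·(6³-2·6·(6/5)²+(6/5)³)/(24·10000) = -3132/390625 m
Load 2 — applied couple M₀=-5 kN·m at a=4 m (b=L-a=2):
  y_2 = (M₀x³/(6L)+C₁x)/EI  [x≤a] with C₁=M₀(3b²-L²)/(6L)=10/3 = ((-5)·(6/5)³/(6·6)+(10/3)·(6/5))/10000 = 47/125000 m
Load 3 — point force P=11 kN at a=2 m (b=L-a=4):
  y_3 = -Pbx(L²-b²-x²)/(6LEI)  [x≤a] = -11·4·(6/5)·(6²-4²-(6/5)²)/(6·6·10000) = -638/234375 m
Load 4 — point force P=14 kN at a=3/2 m (b=L-a=9/2):
  y_4 = -Pbx(L²-b²-x²)/(6LEI)  [x≤a] = -14·(9/2)·(6/5)·(6²-(9/2)²-(6/5)²)/(6·6·10000) = -30051/10000000 m
Superposition: y = Σ y_i = -2005373/150000000 m ≈ -0.013369 m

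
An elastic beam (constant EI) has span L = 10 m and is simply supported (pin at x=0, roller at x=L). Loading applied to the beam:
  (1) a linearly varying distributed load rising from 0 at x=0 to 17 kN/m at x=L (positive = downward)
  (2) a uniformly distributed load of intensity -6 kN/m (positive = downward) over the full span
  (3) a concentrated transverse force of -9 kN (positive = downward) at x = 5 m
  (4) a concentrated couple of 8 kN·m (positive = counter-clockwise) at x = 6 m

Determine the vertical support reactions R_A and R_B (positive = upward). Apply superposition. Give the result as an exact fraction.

Load 1 — triangular load w₀=17 kN/m (0→w₀ over full span):
  R_A = w₀L/6 = 17·10/6 = 85/3 kN
  R_B = w₀L/3 = 17·10/3 = 170/3 kN
Load 2 — uniform load w=-6 kN/m over full span:
  R_A = wL/2 = (-6)·10/2 = -30 kN
  R_B = wL/2 = (-6)·10/2 = -30 kN
Load 3 — point force P=-9 kN at a=5 m (b=L-a=5):
  R_A = Pb/L = (-9)·5/10 = -9/2 kN
  R_B = Pa/L = (-9)·5/10 = -9/2 kN
Load 4 — applied couple M₀=8 kN·m at a=6 m (b=L-a=4):
  R_A = M₀/L = 8/10 = 4/5 kN
  R_B = -M₀/L = -8/10 = -4/5 kN
Superposition: R_A = -161/30 kN, R_B = 641/30 kN

R_A = -161/30 kN, R_B = 641/30 kN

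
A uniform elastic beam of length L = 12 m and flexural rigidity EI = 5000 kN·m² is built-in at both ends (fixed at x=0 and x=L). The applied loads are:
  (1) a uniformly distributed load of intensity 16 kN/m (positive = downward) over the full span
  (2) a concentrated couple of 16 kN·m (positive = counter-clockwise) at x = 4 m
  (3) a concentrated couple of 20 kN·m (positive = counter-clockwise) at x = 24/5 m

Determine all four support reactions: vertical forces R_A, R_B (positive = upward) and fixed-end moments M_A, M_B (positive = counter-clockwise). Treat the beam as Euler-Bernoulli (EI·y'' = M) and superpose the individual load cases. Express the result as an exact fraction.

Load 1 — uniform load w=16 kN/m over full span:
  R_A = wL/2 = 16·12/2 = 96 kN
  M_A = wL²/12 = 16·12²/12 = 192 kN·m
  R_B = wL/2 = 16·12/2 = 96 kN
  M_B = -wL²/12 = -16·12²/12 = -192 kN·m
Load 2 — applied couple M₀=16 kN·m at a=4 m (b=L-a=8):
  R_A = 6M₀ab/L³ = 6·16·4·8/12³ = 16/9 kN
  M_A = M₀b(2a-b)/L² = 16·8·(2·4-8)/12² = 0 kN·m
  R_B = -6M₀ab/L³ = -6·16·4·8/12³ = -16/9 kN
  M_B = M₀a(2b-a)/L² = 16·4·(2·8-4)/12² = 16/3 kN·m
Load 3 — applied couple M₀=20 kN·m at a=24/5 m (b=L-a=36/5):
  R_A = 6M₀ab/L³ = 6·20·(24/5)·(36/5)/12³ = 12/5 kN
  M_A = M₀b(2a-b)/L² = 20·(36/5)·(2·(24/5)-(36/5))/12² = 12/5 kN·m
  R_B = -6M₀ab/L³ = -6·20·(24/5)·(36/5)/12³ = -12/5 kN
  M_B = M₀a(2b-a)/L² = 20·(24/5)·(2·(36/5)-(24/5))/12² = 32/5 kN·m
Superposition: R_A = 4508/45 kN, M_A = 972/5 kN·m, R_B = 4132/45 kN, M_B = -2704/15 kN·m

R_A = 4508/45 kN, M_A = 972/5 kN·m, R_B = 4132/45 kN, M_B = -2704/15 kN·m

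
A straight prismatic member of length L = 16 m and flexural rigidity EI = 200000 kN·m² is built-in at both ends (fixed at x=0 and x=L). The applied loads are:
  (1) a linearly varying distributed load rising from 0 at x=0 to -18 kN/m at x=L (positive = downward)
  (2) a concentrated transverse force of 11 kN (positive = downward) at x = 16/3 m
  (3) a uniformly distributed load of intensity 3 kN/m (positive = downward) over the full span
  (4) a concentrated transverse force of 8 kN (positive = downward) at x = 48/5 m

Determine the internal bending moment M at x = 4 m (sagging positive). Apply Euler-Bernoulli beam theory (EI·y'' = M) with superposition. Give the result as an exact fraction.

Load 1 — triangular load w₀=-18 kN/m (0→w₀ over full span):
  M_1 = 3w₀Lx/20 - w₀L²/30 - w₀x³/(6L) = 3·(-18)·16·4/20 - (-18)·16²/30 - (-18)·4³/(6·16) = -36/5 kN·m
Load 2 — point force P=11 kN at a=16/3 m (b=L-a=32/3):
  M_2 = Pb²(3a+b)x/L³ - Pab²/L²  [x≤a] = 11·(32/3)²·(3·(16/3)+(32/3))·4/16³ - 11·(16/3)·(32/3)²/16² = 176/27 kN·m
Load 3 — uniform load w=3 kN/m over full span:
  M_3 = wLx/2 - wL²/12 - wx²/2 = 3·16·4/2 - 3·16²/12 - 3·4²/2 = 8 kN·m
Load 4 — point force P=8 kN at a=48/5 m (b=L-a=32/5):
  M_4 = Pb²(3a+b)x/L³ - Pab²/L²  [x≤a] = 8·(32/5)²·(3·(48/5)+(32/5))·4/16³ - 8·(48/5)·(32/5)²/16² = -128/125 kN·m
Superposition: M = Σ M_i = 21244/3375 kN·m ≈ 6.294519 kN·m

M(4) = 21244/3375 kN·m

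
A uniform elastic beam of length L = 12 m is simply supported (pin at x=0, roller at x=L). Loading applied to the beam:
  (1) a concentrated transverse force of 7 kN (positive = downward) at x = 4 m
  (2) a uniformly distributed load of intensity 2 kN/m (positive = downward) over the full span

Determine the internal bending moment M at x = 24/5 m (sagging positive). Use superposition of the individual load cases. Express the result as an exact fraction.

Load 1 — point force P=7 kN at a=4 m (b=L-a=8):
  M_1 = Pa(L-x)/L  [x>a] = 7·4·(12-(24/5))/12 = 84/5 kN·m
Load 2 — uniform load w=2 kN/m over full span:
  M_2 = wx(L-x)/2 = 2·(24/5)·(12-(24/5))/2 = 864/25 kN·m
Superposition: M = Σ M_i = 1284/25 kN·m ≈ 51.360000 kN·m

M(24/5) = 1284/25 kN·m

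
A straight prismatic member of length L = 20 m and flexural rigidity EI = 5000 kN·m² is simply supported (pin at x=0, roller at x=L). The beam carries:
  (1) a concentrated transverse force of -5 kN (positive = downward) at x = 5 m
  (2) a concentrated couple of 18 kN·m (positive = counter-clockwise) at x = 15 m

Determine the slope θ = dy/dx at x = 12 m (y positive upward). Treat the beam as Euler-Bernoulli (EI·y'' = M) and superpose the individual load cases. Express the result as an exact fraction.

Load 1 — point force P=-5 kN at a=5 m (b=L-a=15):
  θ_1 = -Pa(2L²-6Lx+3x²+a²)/(6LEI)  [x>a] = -(-5)·5·(2·20²-6·20·12+3·12²+5²)/(6·20·5000) = -61/8000 rad
Load 2 — applied couple M₀=18 kN·m at a=15 m (b=L-a=5):
  θ_2 = (M₀x²/(2L)+C₁)/EI  [x≤a] with C₁=M₀(3b²-L²)/(6L)=-195/4 = (18·12²/(2·20)+(-195/4))/5000 = 321/100000 rad
Superposition: θ = Σ θ_i = -883/200000 rad ≈ -0.004415 rad

θ(12) = -883/200000 rad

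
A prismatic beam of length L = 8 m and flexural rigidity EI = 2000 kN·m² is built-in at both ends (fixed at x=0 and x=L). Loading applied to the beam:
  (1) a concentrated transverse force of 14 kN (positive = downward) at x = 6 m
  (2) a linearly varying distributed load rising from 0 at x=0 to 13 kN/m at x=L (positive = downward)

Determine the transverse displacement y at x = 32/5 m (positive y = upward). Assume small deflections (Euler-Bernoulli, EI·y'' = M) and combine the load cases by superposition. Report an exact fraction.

y(32/5) = -257243/11718750 m

Load 1 — point force P=14 kN at a=6 m (b=L-a=2):
  y_1 = -Pa²(L-x)²(3bL-(3b+a)(L-x))/(6L³EI)  [x>a] = -14·6²·(8-(32/5))²·(3·2·8-(3·2+6)·(8-(32/5)))/(6·8³·2000) = -189/31250 m
Load 2 — triangular load w₀=13 kN/m (0→w₀ over full span):
  y_2 = -w₀x²(L-x)²(x+2L)/(120LEI) = -13·(32/5)²·(8-(32/5))²·((32/5)+2·8)/(120·8·2000) = -93184/5859375 m
Superposition: y = Σ y_i = -257243/11718750 m ≈ -0.021951 m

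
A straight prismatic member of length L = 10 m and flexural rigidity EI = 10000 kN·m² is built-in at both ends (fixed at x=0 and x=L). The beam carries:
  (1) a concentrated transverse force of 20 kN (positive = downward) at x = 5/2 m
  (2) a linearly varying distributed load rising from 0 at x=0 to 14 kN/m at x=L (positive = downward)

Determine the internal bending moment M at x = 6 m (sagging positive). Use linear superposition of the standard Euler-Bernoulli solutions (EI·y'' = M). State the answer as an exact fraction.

Load 1 — point force P=20 kN at a=5/2 m (b=L-a=15/2):
  M_1 = Pa²(a+3b)(L-x)/L³ - Pa²b/L²  [x>a] = 20·(5/2)²·((5/2)+3·(15/2))·(10-6)/10³ - 20·(5/2)²·(15/2)/10² = 25/8 kN·m
Load 2 — triangular load w₀=14 kN/m (0→w₀ over full span):
  M_2 = 3w₀Lx/20 - w₀L²/30 - w₀x³/(6L) = 3·14·10·6/20 - 14·10²/30 - 14·6³/(6·10) = 434/15 kN·m
Superposition: M = Σ M_i = 3847/120 kN·m ≈ 32.058333 kN·m

M(6) = 3847/120 kN·m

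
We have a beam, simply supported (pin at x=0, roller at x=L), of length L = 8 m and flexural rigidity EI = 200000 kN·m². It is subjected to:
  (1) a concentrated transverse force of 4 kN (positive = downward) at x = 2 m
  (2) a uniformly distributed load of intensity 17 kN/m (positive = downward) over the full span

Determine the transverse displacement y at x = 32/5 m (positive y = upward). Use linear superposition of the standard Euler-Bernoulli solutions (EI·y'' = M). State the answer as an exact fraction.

Load 1 — point force P=4 kN at a=2 m (b=L-a=6):
  y_1 = -Pa(L-x)(2Lx-a²-x²)/(6LEI)  [x>a] = -4·2·(8-(32/5))·(2·8·(32/5)-2²-(32/5)²)/(6·8·200000) = -359/4687500 m
Load 2 — uniform load w=17 kN/m over full span:
  y_2 = -wx(L³-2Lx²+x³)/(24EI) = -17·(32/5)·(8³-2·8·(32/5)²+(32/5)³)/(24·200000) = -15776/5859375 m
Superposition: y = Σ y_i = -21633/7812500 m ≈ -0.002769 m

y(32/5) = -21633/7812500 m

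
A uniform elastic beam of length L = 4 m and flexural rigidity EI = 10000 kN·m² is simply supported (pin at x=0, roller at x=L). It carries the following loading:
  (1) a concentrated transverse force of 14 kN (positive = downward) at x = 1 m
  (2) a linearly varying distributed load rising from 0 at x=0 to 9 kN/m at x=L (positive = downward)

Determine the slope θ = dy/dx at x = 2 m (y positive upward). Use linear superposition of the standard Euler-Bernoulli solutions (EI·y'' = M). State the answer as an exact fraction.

θ(2) = 21/200000 rad

Load 1 — point force P=14 kN at a=1 m (b=L-a=3):
  θ_1 = -Pa(2L²-6Lx+3x²+a²)/(6LEI)  [x>a] = -14·1·(2·4²-6·4·2+3·2²+1²)/(6·4·10000) = 7/40000 rad
Load 2 — triangular load w₀=9 kN/m (0→w₀ over full span):
  θ_2 = -w₀(7L⁴-30L²x²+15x⁴)/(360LEI) = -9·(7·4⁴-30·4²·2²+15·2⁴)/(360·4·10000) = -7/100000 rad
Superposition: θ = Σ θ_i = 21/200000 rad ≈ 0.000105 rad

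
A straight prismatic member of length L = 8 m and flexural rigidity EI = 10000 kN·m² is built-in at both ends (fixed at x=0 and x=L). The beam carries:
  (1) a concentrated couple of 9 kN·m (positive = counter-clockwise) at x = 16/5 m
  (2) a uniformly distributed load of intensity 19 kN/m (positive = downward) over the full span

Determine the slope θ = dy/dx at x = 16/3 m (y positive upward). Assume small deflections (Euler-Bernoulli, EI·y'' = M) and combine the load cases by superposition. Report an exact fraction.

Load 1 — applied couple M₀=9 kN·m at a=16/5 m (b=L-a=24/5):
  θ_1 = (R_Ax²/2 - M_Ax - M₀(x-a))/EI  [x>a] with R_A=81/50, M_A=27/25 = ((81/50)·(16/3)²/2 - (27/25)·(16/3) - 9·((16/3)-(16/5)))/10000 = -3/15625 rad
Load 2 — uniform load w=19 kN/m over full span:
  θ_2 = -wx(L-x)(L-2x)/(12EI) = -19·(16/3)·(8-(16/3))·(8-2·(16/3))/(12·10000) = 304/50625 rad
Superposition: θ = Σ θ_i = 7357/1265625 rad ≈ 0.005813 rad

θ(16/3) = 7357/1265625 rad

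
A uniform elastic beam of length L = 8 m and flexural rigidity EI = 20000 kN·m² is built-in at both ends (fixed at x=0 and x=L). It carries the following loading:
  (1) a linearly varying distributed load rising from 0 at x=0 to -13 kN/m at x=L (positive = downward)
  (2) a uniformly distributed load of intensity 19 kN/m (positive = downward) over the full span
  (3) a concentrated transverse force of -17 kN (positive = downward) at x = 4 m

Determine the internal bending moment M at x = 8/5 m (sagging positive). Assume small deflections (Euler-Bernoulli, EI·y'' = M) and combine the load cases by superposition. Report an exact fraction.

M(8/5) = 1211/375 kN·m

Load 1 — triangular load w₀=-13 kN/m (0→w₀ over full span):
  M_1 = 3w₀Lx/20 - w₀L²/30 - w₀x³/(6L) = 3·(-13)·8·(8/5)/20 - (-13)·8²/30 - (-13)·(8/5)³/(6·8) = 1456/375 kN·m
Load 2 — uniform load w=19 kN/m over full span:
  M_2 = wLx/2 - wL²/12 - wx²/2 = 19·8·(8/5)/2 - 19·8²/12 - 19·(8/5)²/2 = -304/75 kN·m
Load 3 — point force P=-17 kN at a=4 m (b=L-a=4):
  M_3 = Pb²(3a+b)x/L³ - Pab²/L²  [x≤a] = (-17)·4²·(3·4+4)·(8/5)/8³ - (-17)·4·4²/8² = 17/5 kN·m
Superposition: M = Σ M_i = 1211/375 kN·m ≈ 3.229333 kN·m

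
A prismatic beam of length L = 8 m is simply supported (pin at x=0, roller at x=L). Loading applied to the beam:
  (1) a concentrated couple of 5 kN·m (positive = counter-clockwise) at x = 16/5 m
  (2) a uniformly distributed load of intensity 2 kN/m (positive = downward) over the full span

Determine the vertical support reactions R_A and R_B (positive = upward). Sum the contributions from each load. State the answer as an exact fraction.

Load 1 — applied couple M₀=5 kN·m at a=16/5 m (b=L-a=24/5):
  R_A = M₀/L = 5/8 kN
  R_B = -M₀/L = -5/8 kN
Load 2 — uniform load w=2 kN/m over full span:
  R_A = wL/2 = 2·8/2 = 8 kN
  R_B = wL/2 = 2·8/2 = 8 kN
Superposition: R_A = 69/8 kN, R_B = 59/8 kN

R_A = 69/8 kN, R_B = 59/8 kN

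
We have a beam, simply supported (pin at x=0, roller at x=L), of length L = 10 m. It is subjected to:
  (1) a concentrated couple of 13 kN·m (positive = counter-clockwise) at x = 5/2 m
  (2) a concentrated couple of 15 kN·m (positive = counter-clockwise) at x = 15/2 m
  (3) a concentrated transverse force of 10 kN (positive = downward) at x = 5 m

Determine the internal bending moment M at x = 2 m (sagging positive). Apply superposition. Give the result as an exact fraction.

Load 1 — applied couple M₀=13 kN·m at a=5/2 m (b=L-a=15/2):
  M_1 = M₀x/L  [x≤a] = 13·2/10 = 13/5 kN·m
Load 2 — applied couple M₀=15 kN·m at a=15/2 m (b=L-a=5/2):
  M_2 = M₀x/L  [x≤a] = 15·2/10 = 3 kN·m
Load 3 — point force P=10 kN at a=5 m (b=L-a=5):
  M_3 = Pbx/L  [x≤a] = 10·5·2/10 = 10 kN·m
Superposition: M = Σ M_i = 78/5 kN·m ≈ 15.600000 kN·m

M(2) = 78/5 kN·m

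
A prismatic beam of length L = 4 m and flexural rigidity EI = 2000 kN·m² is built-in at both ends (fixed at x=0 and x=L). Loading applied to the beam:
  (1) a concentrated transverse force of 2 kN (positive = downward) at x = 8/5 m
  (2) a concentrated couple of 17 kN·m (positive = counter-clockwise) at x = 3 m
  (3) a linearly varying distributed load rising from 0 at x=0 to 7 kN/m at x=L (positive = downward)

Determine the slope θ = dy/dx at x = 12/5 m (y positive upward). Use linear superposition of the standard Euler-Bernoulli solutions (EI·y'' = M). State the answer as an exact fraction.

θ(12/5) = 12903/12500000 rad

Load 1 — point force P=2 kN at a=8/5 m (b=L-a=12/5):
  θ_1 = Pa²(L-x)(2bL-(3b+a)(L-x))/(2L³EI)  [x>a] = 2·(8/5)²·(4-(12/5))·(2·(12/5)·4-(3·(12/5)+(8/5))·(4-(12/5)))/(2·4³·2000) = 64/390625 rad
Load 2 — applied couple M₀=17 kN·m at a=3 m (b=L-a=1):
  θ_2 = (R_Ax²/2 - M_Ax)/EI  [x≤a] with R_A=153/32, M_A=85/16 = ((153/32)·(12/5)²/2 - (85/16)·(12/5))/2000 = 51/100000 rad
Load 3 — triangular load w₀=7 kN/m (0→w₀ over full span):
  θ_3 = -w₀(2x(L-x)(L-2x)(x+2L)+x²(L-x)²)/(120LEI) = -7·(2·(12/5)·(4-(12/5))·(4-2·(12/5))·((12/5)+2·4)+(12/5)²·(4-(12/5))²)/(120·4·2000) = 28/78125 rad
Superposition: θ = Σ θ_i = 12903/12500000 rad ≈ 0.001032 rad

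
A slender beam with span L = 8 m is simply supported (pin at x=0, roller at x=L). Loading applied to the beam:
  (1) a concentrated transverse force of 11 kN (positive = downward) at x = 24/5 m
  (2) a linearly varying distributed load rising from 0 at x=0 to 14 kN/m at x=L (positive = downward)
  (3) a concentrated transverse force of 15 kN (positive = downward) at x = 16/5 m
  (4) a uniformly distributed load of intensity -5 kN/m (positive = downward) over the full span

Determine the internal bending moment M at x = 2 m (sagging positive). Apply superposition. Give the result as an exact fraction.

M(2) = 159/5 kN·m

Load 1 — point force P=11 kN at a=24/5 m (b=L-a=16/5):
  M_1 = Pbx/L  [x≤a] = 11·(16/5)·2/8 = 44/5 kN·m
Load 2 — triangular load w₀=14 kN/m (0→w₀ over full span):
  M_2 = w₀Lx/6 - w₀x³/(6L) = 14·8·2/6 - 14·2³/(6·8) = 35 kN·m
Load 3 — point force P=15 kN at a=16/5 m (b=L-a=24/5):
  M_3 = Pbx/L  [x≤a] = 15·(24/5)·2/8 = 18 kN·m
Load 4 — uniform load w=-5 kN/m over full span:
  M_4 = wx(L-x)/2 = (-5)·2·(8-2)/2 = -30 kN·m
Superposition: M = Σ M_i = 159/5 kN·m ≈ 31.800000 kN·m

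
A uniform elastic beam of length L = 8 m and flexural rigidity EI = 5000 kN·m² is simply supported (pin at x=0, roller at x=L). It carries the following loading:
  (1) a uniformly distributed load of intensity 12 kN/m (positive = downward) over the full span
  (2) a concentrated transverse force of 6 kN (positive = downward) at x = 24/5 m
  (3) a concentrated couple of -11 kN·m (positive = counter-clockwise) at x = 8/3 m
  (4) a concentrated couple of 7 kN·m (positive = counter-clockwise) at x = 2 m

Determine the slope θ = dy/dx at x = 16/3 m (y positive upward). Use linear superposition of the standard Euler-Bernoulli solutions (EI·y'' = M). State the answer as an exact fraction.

θ(16/3) = 1828601/67500000 rad

Load 1 — uniform load w=12 kN/m over full span:
  θ_1 = -w(L³-6Lx²+4x³)/(24EI) = -12·(8³-6·8·(16/3)²+4·(16/3)³)/(24·5000) = 416/16875 rad
Load 2 — point force P=6 kN at a=24/5 m (b=L-a=16/5):
  θ_2 = -Pa(2L²-6Lx+3x²+a²)/(6LEI)  [x>a] = -6·(24/5)·(2·8²-6·8·(16/3)+3·(16/3)²+(24/5)²)/(6·8·5000) = 184/78125 rad
Load 3 — applied couple M₀=-11 kN·m at a=8/3 m (b=L-a=16/3):
  θ_3 = (M₀x²/(2L)-M₀(x-a)+C₁)/EI  [x>a] with C₁=M₀(3b²-L²)/(6L)=-44/9 = ((-11)·(16/3)²/(2·8)-(-11)·((16/3)-(8/3))+(-44/9))/5000 = 11/11250 rad
Load 4 — applied couple M₀=7 kN·m at a=2 m (b=L-a=6):
  θ_4 = (M₀x²/(2L)-M₀(x-a)+C₁)/EI  [x>a] with C₁=M₀(3b²-L²)/(6L)=77/12 = (7·(16/3)²/(2·8)-7·((16/3)-2)+(77/12))/5000 = -161/180000 rad
Superposition: θ = Σ θ_i = 1828601/67500000 rad ≈ 0.027090 rad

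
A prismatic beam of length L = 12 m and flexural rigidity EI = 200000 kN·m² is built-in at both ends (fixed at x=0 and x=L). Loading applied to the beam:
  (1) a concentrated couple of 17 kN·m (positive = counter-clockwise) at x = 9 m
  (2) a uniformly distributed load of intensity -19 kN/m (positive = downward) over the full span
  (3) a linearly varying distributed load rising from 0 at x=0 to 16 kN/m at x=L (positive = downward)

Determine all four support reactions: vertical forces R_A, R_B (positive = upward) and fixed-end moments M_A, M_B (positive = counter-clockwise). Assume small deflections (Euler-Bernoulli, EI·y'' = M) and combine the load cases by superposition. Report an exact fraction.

R_A = -13377/160 kN, M_A = -11671/80 kN·m, R_B = -7743/160 kN, M_B = 8769/80 kN·m

Load 1 — applied couple M₀=17 kN·m at a=9 m (b=L-a=3):
  R_A = 6M₀ab/L³ = 6·17·9·3/12³ = 51/32 kN
  M_A = M₀b(2a-b)/L² = 17·3·(2·9-3)/12² = 85/16 kN·m
  R_B = -6M₀ab/L³ = -6·17·9·3/12³ = -51/32 kN
  M_B = M₀a(2b-a)/L² = 17·9·(2·3-9)/12² = -51/16 kN·m
Load 2 — uniform load w=-19 kN/m over full span:
  R_A = wL/2 = (-19)·12/2 = -114 kN
  M_A = wL²/12 = (-19)·12²/12 = -228 kN·m
  R_B = wL/2 = (-19)·12/2 = -114 kN
  M_B = -wL²/12 = -(-19)·12²/12 = 228 kN·m
Load 3 — triangular load w₀=16 kN/m (0→w₀ over full span):
  R_A = 3w₀L/20 = 3·16·12/20 = 144/5 kN
  M_A = w₀L²/30 = 16·12²/30 = 384/5 kN·m
  R_B = 7w₀L/20 = 7·16·12/20 = 336/5 kN
  M_B = -w₀L²/20 = -16·12²/20 = -576/5 kN·m
Superposition: R_A = -13377/160 kN, M_A = -11671/80 kN·m, R_B = -7743/160 kN, M_B = 8769/80 kN·m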